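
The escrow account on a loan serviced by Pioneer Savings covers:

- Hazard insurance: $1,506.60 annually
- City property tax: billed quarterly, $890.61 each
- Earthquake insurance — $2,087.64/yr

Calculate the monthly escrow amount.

$596.39

Hazard insurance — $1,506.60 per year
City property tax — $890.61 × 4 = $3,562.44 per year
Earthquake insurance — $2,087.64 per year
Total annual escrow = $1,506.60 + $3,562.44 + $2,087.64 = $7,156.68
Monthly = $7,156.68 ÷ 12 = $596.39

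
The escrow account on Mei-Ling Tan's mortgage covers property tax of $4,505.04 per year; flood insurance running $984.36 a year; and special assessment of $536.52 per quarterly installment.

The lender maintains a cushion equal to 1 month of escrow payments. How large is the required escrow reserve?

Property tax = $4,505.04/yr
Flood insurance = $984.36/yr
Special assessment = $536.52 × 4 = $2,146.08/yr
Total per year = $4,505.04 + $984.36 + $2,146.08 = $7,635.48
Monthly = $7,635.48 / 12 = $636.29
Cushion = 1 × $636.29 = $636.29

$636.29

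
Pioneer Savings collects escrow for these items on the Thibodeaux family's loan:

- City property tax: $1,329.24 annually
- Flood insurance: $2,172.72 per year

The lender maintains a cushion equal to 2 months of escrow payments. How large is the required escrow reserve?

$583.66

City property tax = $1,329.24 annually
Flood insurance = $2,172.72 annually
Yearly total = $1,329.24 + $2,172.72 = $3,501.96
Per month = $3,501.96 ÷ 12 = $291.83
Required cushion = 2 × $291.83 = $583.66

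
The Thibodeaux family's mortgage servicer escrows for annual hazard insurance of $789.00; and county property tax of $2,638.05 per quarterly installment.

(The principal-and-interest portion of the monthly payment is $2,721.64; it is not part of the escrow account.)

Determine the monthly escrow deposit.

Hazard insurance — $789.00 per year
County property tax — $2,638.05 × 4 = $10,552.20 per year
Combined annual = $789.00 + $10,552.20 = $11,341.20
Monthly = $11,341.20 / 12 = $945.10

$945.10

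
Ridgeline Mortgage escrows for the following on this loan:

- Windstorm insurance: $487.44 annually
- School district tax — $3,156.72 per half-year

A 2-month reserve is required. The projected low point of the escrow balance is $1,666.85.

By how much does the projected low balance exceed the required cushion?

$533.37

Windstorm insurance = $487.44 annually
School district tax = $3,156.72 × 2 = $6,313.44 annually
Annual escrow total = $6,800.88
Per month = $6,800.88 ÷ 12 = $566.74
Required cushion = 2 × $566.74 = $1,133.48
Excess over cushion: $1,666.85 − $1,133.48 = $533.37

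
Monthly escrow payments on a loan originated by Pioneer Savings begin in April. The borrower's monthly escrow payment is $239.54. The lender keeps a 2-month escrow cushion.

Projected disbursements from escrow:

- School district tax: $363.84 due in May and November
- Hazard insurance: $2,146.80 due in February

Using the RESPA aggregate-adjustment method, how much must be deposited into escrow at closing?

Cushion = 2 × $239.54 = $479.08
Trial balance (start $0, +$239.54 each month, − disbursements):
  Apr: +$239.54 → $239.54
  May: +$239.54 − $363.84 → $115.24
  Jun: +$239.54 → $354.78
  Jul: +$239.54 → $594.32
  Aug: +$239.54 → $833.86
  Sep: +$239.54 → $1,073.40
  Oct: +$239.54 → $1,312.94
  Nov: +$239.54 − $363.84 → $1,188.64
  Dec: +$239.54 → $1,428.18
  Jan: +$239.54 → $1,667.72
  Feb: +$239.54 − $2,146.80 → -$239.54
  Mar: +$239.54 → $0.00
Lowest trial balance = -$239.54 (Feb)
Initial deposit = cushion − low point = $479.08 − (-$239.54) = $718.62

$718.62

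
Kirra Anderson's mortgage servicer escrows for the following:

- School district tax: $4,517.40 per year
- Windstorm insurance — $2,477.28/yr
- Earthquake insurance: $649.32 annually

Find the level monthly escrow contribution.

$637.00

School district tax = $4,517.40
Windstorm insurance = $2,477.28
Earthquake insurance = $649.32
Total per year = $4,517.40 + $2,477.28 + $649.32 = $7,644.00
Monthly = $7,644.00 / 12 = $637.00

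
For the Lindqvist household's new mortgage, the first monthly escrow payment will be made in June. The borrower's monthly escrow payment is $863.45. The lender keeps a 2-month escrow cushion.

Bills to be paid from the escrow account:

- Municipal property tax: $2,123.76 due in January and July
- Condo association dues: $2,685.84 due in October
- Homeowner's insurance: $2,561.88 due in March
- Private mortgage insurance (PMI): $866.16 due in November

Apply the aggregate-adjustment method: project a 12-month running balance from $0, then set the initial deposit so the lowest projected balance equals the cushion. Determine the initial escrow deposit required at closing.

$3,453.80

Cushion = 2 × $863.45 = $1,726.90
Trial balance (start $0, +$863.45 each month, − disbursements):
  Jun: +$863.45 → $863.45
  Jul: +$863.45 − $2,123.76 → -$396.86
  Aug: +$863.45 → $466.59
  Sep: +$863.45 → $1,330.04
  Oct: +$863.45 − $2,685.84 → -$492.35
  Nov: +$863.45 − $866.16 → -$495.06
  Dec: +$863.45 → $368.39
  Jan: +$863.45 − $2,123.76 → -$891.92
  Feb: +$863.45 → -$28.47
  Mar: +$863.45 − $2,561.88 → -$1,726.90
  Apr: +$863.45 → -$863.45
  May: +$863.45 → $0.00
Lowest trial balance = -$1,726.90 (Mar)
Initial deposit = cushion − low point = $1,726.90 − (-$1,726.90) = $3,453.80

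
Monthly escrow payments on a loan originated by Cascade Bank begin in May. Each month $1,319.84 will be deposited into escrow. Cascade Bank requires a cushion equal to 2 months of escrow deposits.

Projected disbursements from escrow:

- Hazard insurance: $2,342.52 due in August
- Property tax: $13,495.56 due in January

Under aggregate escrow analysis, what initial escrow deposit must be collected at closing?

Cushion = 2 × $1,319.84 = $2,639.68
Trial balance (start $0, +$1,319.84 each month, − disbursements):
  May: +$1,319.84 → $1,319.84
  Jun: +$1,319.84 → $2,639.68
  Jul: +$1,319.84 → $3,959.52
  Aug: +$1,319.84 − $2,342.52 → $2,936.84
  Sep: +$1,319.84 → $4,256.68
  Oct: +$1,319.84 → $5,576.52
  Nov: +$1,319.84 → $6,896.36
  Dec: +$1,319.84 → $8,216.20
  Jan: +$1,319.84 − $13,495.56 → -$3,959.52
  Feb: +$1,319.84 → -$2,639.68
  Mar: +$1,319.84 → -$1,319.84
  Apr: +$1,319.84 → $0.00
Lowest trial balance = -$3,959.52 (Jan)
Initial deposit = cushion − low point = $2,639.68 − (-$3,959.52) = $6,599.20

$6,599.20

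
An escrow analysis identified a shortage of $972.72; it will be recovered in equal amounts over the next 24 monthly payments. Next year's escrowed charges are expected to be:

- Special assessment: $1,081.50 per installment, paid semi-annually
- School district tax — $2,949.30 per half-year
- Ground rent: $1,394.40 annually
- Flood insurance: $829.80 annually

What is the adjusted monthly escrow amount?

Special assessment = $1,081.50 × 2 = $2,163.00/yr
School district tax = $2,949.30 × 2 = $5,898.60/yr
Ground rent = $1,394.40/yr
Flood insurance = $829.80/yr
Total per year = $2,163.00 + $5,898.60 + $1,394.40 + $829.80 = $10,285.80
Per month = $10,285.80 / 12 = $857.15
Monthly shortage recovery: $972.72 / 24 = $40.53
Adjusted monthly = $857.15 + $40.53 = $897.68

$897.68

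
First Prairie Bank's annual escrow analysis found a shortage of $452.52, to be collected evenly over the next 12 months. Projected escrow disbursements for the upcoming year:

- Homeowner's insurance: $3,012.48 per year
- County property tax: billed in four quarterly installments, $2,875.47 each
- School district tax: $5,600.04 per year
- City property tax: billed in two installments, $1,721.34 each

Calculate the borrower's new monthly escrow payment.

Homeowner's insurance — $3,012.48/yr
County property tax — $2,875.47 × 4 = $11,501.88/yr
School district tax — $5,600.04/yr
City property tax — $1,721.34 × 2 = $3,442.68/yr
Combined annual = $23,557.08
Per month = $23,557.08 ÷ 12 = $1,963.09
Shortage per month = $452.52 / 12 = $37.71
New monthly escrow = $1,963.09 + $37.71 = $2,000.80

$2,000.80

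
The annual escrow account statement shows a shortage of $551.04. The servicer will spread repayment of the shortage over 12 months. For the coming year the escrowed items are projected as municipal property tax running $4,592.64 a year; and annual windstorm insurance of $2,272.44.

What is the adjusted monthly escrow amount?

$618.01

Municipal property tax = $4,592.64 per year
Windstorm insurance = $2,272.44 per year
Combined annual = $4,592.64 + $2,272.44 = $6,865.08
Monthly = $6,865.08 ÷ 12 = $572.09
Monthly shortage recovery: $551.04 ÷ 12 = $45.92
New monthly escrow = $572.09 + $45.92 = $618.01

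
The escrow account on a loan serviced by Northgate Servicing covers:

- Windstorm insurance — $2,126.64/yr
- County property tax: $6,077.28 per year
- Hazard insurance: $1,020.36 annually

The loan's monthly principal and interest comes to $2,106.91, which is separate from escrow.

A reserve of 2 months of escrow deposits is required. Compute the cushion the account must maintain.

$1,537.38

Windstorm insurance = $2,126.64 annually
County property tax = $6,077.28 annually
Hazard insurance = $1,020.36 annually
Annual escrow total = $2,126.64 + $6,077.28 + $1,020.36 = $9,224.28
Per month = $9,224.28 / 12 = $768.69
Reserve = 2 × $768.69 = $1,537.38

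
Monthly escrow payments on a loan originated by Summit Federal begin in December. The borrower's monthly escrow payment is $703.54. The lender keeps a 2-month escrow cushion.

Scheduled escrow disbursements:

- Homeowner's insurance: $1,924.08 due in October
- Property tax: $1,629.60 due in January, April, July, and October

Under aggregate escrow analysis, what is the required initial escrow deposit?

$2,110.62

Cushion = 2 × $703.54 = $1,407.08
Trial balance (start $0, +$703.54 each month, − disbursements):
  Dec: +$703.54 → $703.54
  Jan: +$703.54 − $1,629.60 → -$222.52
  Feb: +$703.54 → $481.02
  Mar: +$703.54 → $1,184.56
  Apr: +$703.54 − $1,629.60 → $258.50
  May: +$703.54 → $962.04
  Jun: +$703.54 → $1,665.58
  Jul: +$703.54 − $1,629.60 → $739.52
  Aug: +$703.54 → $1,443.06
  Sep: +$703.54 → $2,146.60
  Oct: +$703.54 − $3,553.68 → -$703.54
  Nov: +$703.54 → $0.00
Lowest trial balance = -$703.54 (Oct)
Initial deposit = cushion − low point = $1,407.08 − (-$703.54) = $2,110.62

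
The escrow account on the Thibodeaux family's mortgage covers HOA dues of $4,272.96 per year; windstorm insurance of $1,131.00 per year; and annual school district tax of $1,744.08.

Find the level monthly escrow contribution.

HOA dues — $4,272.96 annually
Windstorm insurance — $1,131.00 annually
School district tax — $1,744.08 annually
Annual escrow total = $7,148.04
Monthly escrow = $7,148.04 ÷ 12 = $595.67

$595.67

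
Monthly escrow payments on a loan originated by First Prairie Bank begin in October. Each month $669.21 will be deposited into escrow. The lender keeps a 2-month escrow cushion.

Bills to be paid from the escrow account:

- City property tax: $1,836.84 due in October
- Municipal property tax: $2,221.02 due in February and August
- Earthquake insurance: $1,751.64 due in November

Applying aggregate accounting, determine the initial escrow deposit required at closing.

$3,801.87

Cushion = 2 × $669.21 = $1,338.42
Trial balance (start $0, +$669.21 each month, − disbursements):
  Oct: +$669.21 − $1,836.84 → -$1,167.63
  Nov: +$669.21 − $1,751.64 → -$2,250.06
  Dec: +$669.21 → -$1,580.85
  Jan: +$669.21 → -$911.64
  Feb: +$669.21 − $2,221.02 → -$2,463.45
  Mar: +$669.21 → -$1,794.24
  Apr: +$669.21 → -$1,125.03
  May: +$669.21 → -$455.82
  Jun: +$669.21 → $213.39
  Jul: +$669.21 → $882.60
  Aug: +$669.21 − $2,221.02 → -$669.21
  Sep: +$669.21 → $0.00
Lowest trial balance = -$2,463.45 (Feb)
Initial deposit = cushion − low point = $1,338.42 − (-$2,463.45) = $3,801.87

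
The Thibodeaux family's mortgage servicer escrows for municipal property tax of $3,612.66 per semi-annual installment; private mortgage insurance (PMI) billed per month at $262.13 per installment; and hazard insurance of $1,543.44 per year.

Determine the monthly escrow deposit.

$992.86

Municipal property tax = $3,612.66 × 2 = $7,225.32/yr
Private mortgage insurance (PMI) = $262.13 × 12 = $3,145.56/yr
Hazard insurance = $1,543.44/yr
Total per year = $7,225.32 + $3,145.56 + $1,543.44 = $11,914.32
Per month = $11,914.32 ÷ 12 = $992.86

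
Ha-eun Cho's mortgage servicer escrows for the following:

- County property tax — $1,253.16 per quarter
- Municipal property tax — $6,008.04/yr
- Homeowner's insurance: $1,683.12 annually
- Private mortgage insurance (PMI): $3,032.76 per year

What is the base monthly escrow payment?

County property tax: $1,253.16 × 4 = $5,012.64 annually
Municipal property tax: $6,008.04 annually
Homeowner's insurance: $1,683.12 annually
Private mortgage insurance (PMI): $3,032.76 annually
Yearly total = $5,012.64 + $6,008.04 + $1,683.12 + $3,032.76 = $15,736.56
Monthly escrow = $15,736.56 / 12 = $1,311.38

$1,311.38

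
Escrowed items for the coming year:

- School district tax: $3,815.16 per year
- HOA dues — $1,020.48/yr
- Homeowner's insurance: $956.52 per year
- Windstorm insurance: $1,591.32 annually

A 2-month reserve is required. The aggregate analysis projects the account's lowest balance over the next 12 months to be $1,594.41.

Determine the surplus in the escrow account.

School district tax: $3,815.16
HOA dues: $1,020.48
Homeowner's insurance: $956.52
Windstorm insurance: $1,591.32
Combined annual = $7,383.48
Monthly = $7,383.48 / 12 = $615.29
Cushion = 2 × $615.29 = $1,230.58
Surplus = $1,594.41 − $1,230.58 = $363.83

$363.83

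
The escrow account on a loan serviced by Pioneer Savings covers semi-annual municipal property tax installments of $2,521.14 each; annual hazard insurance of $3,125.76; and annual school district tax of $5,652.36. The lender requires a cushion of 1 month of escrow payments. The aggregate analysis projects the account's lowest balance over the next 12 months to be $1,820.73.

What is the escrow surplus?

$669.03

Municipal property tax: $2,521.14 × 2 = $5,042.28 per year
Hazard insurance: $3,125.76 per year
School district tax: $5,652.36 per year
Total annual escrow = $5,042.28 + $3,125.76 + $5,652.36 = $13,820.40
Monthly escrow = $13,820.40 / 12 = $1,151.70
Required cushion = 1 × $1,151.70 = $1,151.70
Surplus = $1,820.73 − $1,151.70 = $669.03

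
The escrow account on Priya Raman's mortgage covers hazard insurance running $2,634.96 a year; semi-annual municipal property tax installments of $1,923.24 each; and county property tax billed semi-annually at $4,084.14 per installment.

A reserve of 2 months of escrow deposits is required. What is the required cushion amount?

Hazard insurance = $2,634.96 annually
Municipal property tax = $1,923.24 × 2 = $3,846.48 annually
County property tax = $4,084.14 × 2 = $8,168.28 annually
Yearly total = $14,649.72
Monthly = $14,649.72 / 12 = $1,220.81
Cushion = 2 × $1,220.81 = $2,441.62

$2,441.62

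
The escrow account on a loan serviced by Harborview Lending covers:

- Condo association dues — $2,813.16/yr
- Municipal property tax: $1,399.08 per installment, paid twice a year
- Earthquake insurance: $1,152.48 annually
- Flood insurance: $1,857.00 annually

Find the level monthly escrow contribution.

$718.40

Condo association dues: $2,813.16
Municipal property tax: $1,399.08 × 2 = $2,798.16
Earthquake insurance: $1,152.48
Flood insurance: $1,857.00
Total annual escrow = $2,813.16 + $2,798.16 + $1,152.48 + $1,857.00 = $8,620.80
Monthly escrow = $8,620.80 ÷ 12 = $718.40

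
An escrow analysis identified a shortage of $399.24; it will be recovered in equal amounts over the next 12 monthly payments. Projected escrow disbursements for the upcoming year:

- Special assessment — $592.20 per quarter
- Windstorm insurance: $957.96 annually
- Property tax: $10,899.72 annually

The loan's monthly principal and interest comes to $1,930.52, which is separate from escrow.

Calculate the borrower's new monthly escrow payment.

$1,218.81

Special assessment — $592.20 × 4 = $2,368.80/yr
Windstorm insurance — $957.96/yr
Property tax — $10,899.72/yr
Total annual escrow = $2,368.80 + $957.96 + $10,899.72 = $14,226.48
Per month = $14,226.48 / 12 = $1,185.54
Shortage per month = $399.24 ÷ 12 = $33.27
Adjusted monthly = $1,185.54 + $33.27 = $1,218.81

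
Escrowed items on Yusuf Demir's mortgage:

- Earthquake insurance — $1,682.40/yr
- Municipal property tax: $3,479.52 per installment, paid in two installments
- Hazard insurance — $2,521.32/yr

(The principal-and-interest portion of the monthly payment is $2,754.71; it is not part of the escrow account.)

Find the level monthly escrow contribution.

Earthquake insurance — $1,682.40/yr
Municipal property tax — $3,479.52 × 2 = $6,959.04/yr
Hazard insurance — $2,521.32/yr
Total annual escrow = $1,682.40 + $6,959.04 + $2,521.32 = $11,162.76
Base monthly escrow = $11,162.76 / 12 = $930.23

$930.23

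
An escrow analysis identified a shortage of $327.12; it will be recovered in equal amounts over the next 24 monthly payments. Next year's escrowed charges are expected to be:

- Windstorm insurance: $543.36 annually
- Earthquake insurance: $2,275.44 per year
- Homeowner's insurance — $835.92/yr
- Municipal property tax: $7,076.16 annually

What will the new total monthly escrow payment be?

Windstorm insurance = $543.36 annually
Earthquake insurance = $2,275.44 annually
Homeowner's insurance = $835.92 annually
Municipal property tax = $7,076.16 annually
Total annual escrow = $543.36 + $2,275.44 + $835.92 + $7,076.16 = $10,730.88
Per month = $10,730.88 / 12 = $894.24
Shortage per month = $327.12 / 24 = $13.63
Adjusted monthly = $894.24 + $13.63 = $907.87

$907.87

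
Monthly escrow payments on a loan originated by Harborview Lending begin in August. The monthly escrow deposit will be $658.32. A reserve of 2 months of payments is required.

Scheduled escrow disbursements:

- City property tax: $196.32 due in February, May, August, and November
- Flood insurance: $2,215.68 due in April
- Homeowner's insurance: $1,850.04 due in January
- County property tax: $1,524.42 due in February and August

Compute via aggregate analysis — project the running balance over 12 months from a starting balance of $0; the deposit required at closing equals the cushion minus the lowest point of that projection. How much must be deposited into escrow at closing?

Cushion = 2 × $658.32 = $1,316.64
Trial balance (start $0, +$658.32 each month, − disbursements):
  Aug: +$658.32 − $1,720.74 → -$1,062.42
  Sep: +$658.32 → -$404.10
  Oct: +$658.32 → $254.22
  Nov: +$658.32 − $196.32 → $716.22
  Dec: +$658.32 → $1,374.54
  Jan: +$658.32 − $1,850.04 → $182.82
  Feb: +$658.32 − $1,720.74 → -$879.60
  Mar: +$658.32 → -$221.28
  Apr: +$658.32 − $2,215.68 → -$1,778.64
  May: +$658.32 − $196.32 → -$1,316.64
  Jun: +$658.32 → -$658.32
  Jul: +$658.32 → $0.00
Lowest trial balance = -$1,778.64 (Apr)
Initial deposit = cushion − low point = $1,316.64 − (-$1,778.64) = $3,095.28

$3,095.28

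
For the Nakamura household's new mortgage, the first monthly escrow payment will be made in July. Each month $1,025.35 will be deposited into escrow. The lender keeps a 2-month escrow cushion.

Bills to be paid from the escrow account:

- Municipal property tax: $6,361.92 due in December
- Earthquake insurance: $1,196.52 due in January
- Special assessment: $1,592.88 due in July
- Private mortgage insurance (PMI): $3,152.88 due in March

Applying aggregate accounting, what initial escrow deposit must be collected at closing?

Cushion = 2 × $1,025.35 = $2,050.70
Trial balance (start $0, +$1,025.35 each month, − disbursements):
  Jul: +$1,025.35 − $1,592.88 → -$567.53
  Aug: +$1,025.35 → $457.82
  Sep: +$1,025.35 → $1,483.17
  Oct: +$1,025.35 → $2,508.52
  Nov: +$1,025.35 → $3,533.87
  Dec: +$1,025.35 − $6,361.92 → -$1,802.70
  Jan: +$1,025.35 − $1,196.52 → -$1,973.87
  Feb: +$1,025.35 → -$948.52
  Mar: +$1,025.35 − $3,152.88 → -$3,076.05
  Apr: +$1,025.35 → -$2,050.70
  May: +$1,025.35 → -$1,025.35
  Jun: +$1,025.35 → $0.00
Lowest trial balance = -$3,076.05 (Mar)
Initial deposit = cushion − low point = $2,050.70 − (-$3,076.05) = $5,126.75

$5,126.75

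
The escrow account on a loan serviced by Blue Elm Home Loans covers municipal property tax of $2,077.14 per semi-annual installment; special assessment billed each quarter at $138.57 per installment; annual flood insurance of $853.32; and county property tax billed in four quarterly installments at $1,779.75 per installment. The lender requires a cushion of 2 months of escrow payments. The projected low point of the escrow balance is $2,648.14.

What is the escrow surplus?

$534.66

Municipal property tax = $2,077.14 × 2 = $4,154.28/yr
Special assessment = $138.57 × 4 = $554.28/yr
Flood insurance = $853.32/yr
County property tax = $1,779.75 × 4 = $7,119.00/yr
Annual escrow total = $4,154.28 + $554.28 + $853.32 + $7,119.00 = $12,680.88
Base monthly escrow = $12,680.88 / 12 = $1,056.74
Required cushion = 2 × $1,056.74 = $2,113.48
Excess over cushion: $2,648.14 − $2,113.48 = $534.66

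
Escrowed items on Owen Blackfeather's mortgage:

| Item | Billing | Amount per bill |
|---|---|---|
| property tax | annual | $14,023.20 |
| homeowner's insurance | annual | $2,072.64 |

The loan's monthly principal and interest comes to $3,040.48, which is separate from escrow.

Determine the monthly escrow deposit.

Property tax = $14,023.20 per year
Homeowner's insurance = $2,072.64 per year
Yearly total = $14,023.20 + $2,072.64 = $16,095.84
Monthly = $16,095.84 ÷ 12 = $1,341.32

$1,341.32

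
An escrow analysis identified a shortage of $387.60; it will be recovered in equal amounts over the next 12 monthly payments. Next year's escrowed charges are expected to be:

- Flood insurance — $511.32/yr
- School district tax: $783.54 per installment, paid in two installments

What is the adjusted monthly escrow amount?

$205.50

Flood insurance: $511.32/yr
School district tax: $783.54 × 2 = $1,567.08/yr
Total per year = $511.32 + $1,567.08 = $2,078.40
Monthly escrow = $2,078.40 ÷ 12 = $173.20
Shortage spread = $387.60 ÷ 12 = $32.30/mo
Adjusted monthly = $173.20 + $32.30 = $205.50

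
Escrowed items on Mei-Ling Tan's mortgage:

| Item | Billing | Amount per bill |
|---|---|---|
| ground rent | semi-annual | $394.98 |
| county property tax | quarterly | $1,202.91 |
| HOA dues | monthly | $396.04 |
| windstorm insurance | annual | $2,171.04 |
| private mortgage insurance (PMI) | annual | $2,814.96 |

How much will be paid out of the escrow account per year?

Ground rent = $394.98 × 2 = $789.96 per year
County property tax = $1,202.91 × 4 = $4,811.64 per year
HOA dues = $396.04 × 12 = $4,752.48 per year
Windstorm insurance = $2,171.04 per year
Private mortgage insurance (PMI) = $2,814.96 per year
Total annual escrow = $789.96 + $4,811.64 + $4,752.48 + $2,171.04 + $2,814.96 = $15,340.08

$15,340.08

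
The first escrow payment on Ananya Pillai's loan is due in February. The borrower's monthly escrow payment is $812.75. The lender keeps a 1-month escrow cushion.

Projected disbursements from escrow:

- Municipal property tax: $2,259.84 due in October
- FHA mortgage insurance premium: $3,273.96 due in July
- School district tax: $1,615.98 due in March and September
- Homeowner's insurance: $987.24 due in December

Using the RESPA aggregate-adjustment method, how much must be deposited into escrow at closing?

$2,263.76

Cushion = 1 × $812.75 = $812.75
Trial balance (start $0, +$812.75 each month, − disbursements):
  Feb: +$812.75 → $812.75
  Mar: +$812.75 − $1,615.98 → $9.52
  Apr: +$812.75 → $822.27
  May: +$812.75 → $1,635.02
  Jun: +$812.75 → $2,447.77
  Jul: +$812.75 − $3,273.96 → -$13.44
  Aug: +$812.75 → $799.31
  Sep: +$812.75 − $1,615.98 → -$3.92
  Oct: +$812.75 − $2,259.84 → -$1,451.01
  Nov: +$812.75 → -$638.26
  Dec: +$812.75 − $987.24 → -$812.75
  Jan: +$812.75 → $0.00
Lowest trial balance = -$1,451.01 (Oct)
Initial deposit = cushion − low point = $812.75 − (-$1,451.01) = $2,263.76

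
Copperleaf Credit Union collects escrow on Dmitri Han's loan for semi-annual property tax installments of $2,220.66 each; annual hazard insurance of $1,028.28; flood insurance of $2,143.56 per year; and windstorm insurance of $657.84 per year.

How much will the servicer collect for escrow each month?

$689.25

Property tax — $2,220.66 × 2 = $4,441.32
Hazard insurance — $1,028.28
Flood insurance — $2,143.56
Windstorm insurance — $657.84
Total annual escrow = $4,441.32 + $1,028.28 + $2,143.56 + $657.84 = $8,271.00
Per month = $8,271.00 ÷ 12 = $689.25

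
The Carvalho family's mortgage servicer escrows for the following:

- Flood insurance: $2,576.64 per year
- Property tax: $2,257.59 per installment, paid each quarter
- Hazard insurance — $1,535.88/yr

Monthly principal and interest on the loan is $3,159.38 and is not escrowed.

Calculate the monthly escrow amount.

$1,095.24

Flood insurance: $2,576.64 per year
Property tax: $2,257.59 × 4 = $9,030.36 per year
Hazard insurance: $1,535.88 per year
Combined annual = $13,142.88
Per month = $13,142.88 ÷ 12 = $1,095.24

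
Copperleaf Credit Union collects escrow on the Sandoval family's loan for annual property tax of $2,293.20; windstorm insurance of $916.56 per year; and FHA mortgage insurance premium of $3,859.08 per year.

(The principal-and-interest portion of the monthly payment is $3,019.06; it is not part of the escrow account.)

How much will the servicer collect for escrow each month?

$589.07

Property tax = $2,293.20 annually
Windstorm insurance = $916.56 annually
FHA mortgage insurance premium = $3,859.08 annually
Combined annual = $7,068.84
Monthly = $7,068.84 / 12 = $589.07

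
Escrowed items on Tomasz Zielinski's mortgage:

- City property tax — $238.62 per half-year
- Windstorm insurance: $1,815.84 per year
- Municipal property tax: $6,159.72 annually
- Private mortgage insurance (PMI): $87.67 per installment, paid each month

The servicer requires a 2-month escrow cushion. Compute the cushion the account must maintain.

City property tax — $238.62 × 2 = $477.24
Windstorm insurance — $1,815.84
Municipal property tax — $6,159.72
Private mortgage insurance (PMI) — $87.67 × 12 = $1,052.04
Total per year = $477.24 + $1,815.84 + $6,159.72 + $1,052.04 = $9,504.84
Base monthly escrow = $9,504.84 / 12 = $792.07
Required cushion = 2 × $792.07 = $1,584.14

$1,584.14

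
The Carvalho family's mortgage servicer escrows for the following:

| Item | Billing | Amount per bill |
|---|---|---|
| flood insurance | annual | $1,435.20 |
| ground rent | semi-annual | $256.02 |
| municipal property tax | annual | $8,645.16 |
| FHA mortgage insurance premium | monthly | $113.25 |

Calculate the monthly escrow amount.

Flood insurance: $1,435.20 per year
Ground rent: $256.02 × 2 = $512.04 per year
Municipal property tax: $8,645.16 per year
FHA mortgage insurance premium: $113.25 × 12 = $1,359.00 per year
Total annual escrow = $1,435.20 + $512.04 + $8,645.16 + $1,359.00 = $11,951.40
Base monthly escrow = $11,951.40 / 12 = $995.95

$995.95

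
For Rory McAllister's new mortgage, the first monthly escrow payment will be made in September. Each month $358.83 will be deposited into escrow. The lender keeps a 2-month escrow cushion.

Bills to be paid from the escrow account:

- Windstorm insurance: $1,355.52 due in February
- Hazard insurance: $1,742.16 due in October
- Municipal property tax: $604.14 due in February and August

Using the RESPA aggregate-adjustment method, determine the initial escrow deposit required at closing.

Cushion = 2 × $358.83 = $717.66
Trial balance (start $0, +$358.83 each month, − disbursements):
  Sep: +$358.83 → $358.83
  Oct: +$358.83 − $1,742.16 → -$1,024.50
  Nov: +$358.83 → -$665.67
  Dec: +$358.83 → -$306.84
  Jan: +$358.83 → $51.99
  Feb: +$358.83 − $1,959.66 → -$1,548.84
  Mar: +$358.83 → -$1,190.01
  Apr: +$358.83 → -$831.18
  May: +$358.83 → -$472.35
  Jun: +$358.83 → -$113.52
  Jul: +$358.83 → $245.31
  Aug: +$358.83 − $604.14 → $0.00
Lowest trial balance = -$1,548.84 (Feb)
Initial deposit = cushion − low point = $717.66 − (-$1,548.84) = $2,266.50

$2,266.50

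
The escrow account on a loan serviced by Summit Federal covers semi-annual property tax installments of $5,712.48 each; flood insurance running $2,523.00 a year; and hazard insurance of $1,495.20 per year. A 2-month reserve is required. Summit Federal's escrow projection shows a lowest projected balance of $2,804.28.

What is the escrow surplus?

$230.42

Property tax — $5,712.48 × 2 = $11,424.96/yr
Flood insurance — $2,523.00/yr
Hazard insurance — $1,495.20/yr
Yearly total = $11,424.96 + $2,523.00 + $1,495.20 = $15,443.16
Base monthly escrow = $15,443.16 ÷ 12 = $1,286.93
Required cushion = 2 × $1,286.93 = $2,573.86
Surplus = $2,804.28 − $2,573.86 = $230.42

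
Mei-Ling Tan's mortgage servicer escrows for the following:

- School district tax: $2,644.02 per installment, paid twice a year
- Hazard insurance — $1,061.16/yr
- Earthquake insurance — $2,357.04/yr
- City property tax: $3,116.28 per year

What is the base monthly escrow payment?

School district tax = $2,644.02 × 2 = $5,288.04 per year
Hazard insurance = $1,061.16 per year
Earthquake insurance = $2,357.04 per year
City property tax = $3,116.28 per year
Total per year = $11,822.52
Per month = $11,822.52 / 12 = $985.21

$985.21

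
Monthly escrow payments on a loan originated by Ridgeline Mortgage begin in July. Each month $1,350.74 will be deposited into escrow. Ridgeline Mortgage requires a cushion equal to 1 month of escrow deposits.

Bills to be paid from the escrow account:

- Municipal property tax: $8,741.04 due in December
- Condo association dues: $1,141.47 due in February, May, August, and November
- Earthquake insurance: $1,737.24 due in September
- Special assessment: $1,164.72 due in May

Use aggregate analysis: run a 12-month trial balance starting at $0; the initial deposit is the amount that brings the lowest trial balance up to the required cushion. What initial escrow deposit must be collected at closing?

$6,007.52

Cushion = 1 × $1,350.74 = $1,350.74
Trial balance (start $0, +$1,350.74 each month, − disbursements):
  Jul: +$1,350.74 → $1,350.74
  Aug: +$1,350.74 − $1,141.47 → $1,560.01
  Sep: +$1,350.74 − $1,737.24 → $1,173.51
  Oct: +$1,350.74 → $2,524.25
  Nov: +$1,350.74 − $1,141.47 → $2,733.52
  Dec: +$1,350.74 − $8,741.04 → -$4,656.78
  Jan: +$1,350.74 → -$3,306.04
  Feb: +$1,350.74 − $1,141.47 → -$3,096.77
  Mar: +$1,350.74 → -$1,746.03
  Apr: +$1,350.74 → -$395.29
  May: +$1,350.74 − $2,306.19 → -$1,350.74
  Jun: +$1,350.74 → $0.00
Lowest trial balance = -$4,656.78 (Dec)
Initial deposit = cushion − low point = $1,350.74 − (-$4,656.78) = $6,007.52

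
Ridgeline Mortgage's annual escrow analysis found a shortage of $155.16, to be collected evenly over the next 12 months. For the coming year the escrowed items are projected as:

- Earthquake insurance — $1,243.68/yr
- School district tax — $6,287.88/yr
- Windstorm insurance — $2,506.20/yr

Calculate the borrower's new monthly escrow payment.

Earthquake insurance = $1,243.68 per year
School district tax = $6,287.88 per year
Windstorm insurance = $2,506.20 per year
Combined annual = $1,243.68 + $6,287.88 + $2,506.20 = $10,037.76
Monthly = $10,037.76 / 12 = $836.48
Monthly shortage recovery: $155.16 ÷ 12 = $12.93
New monthly escrow = $836.48 + $12.93 = $849.41

$849.41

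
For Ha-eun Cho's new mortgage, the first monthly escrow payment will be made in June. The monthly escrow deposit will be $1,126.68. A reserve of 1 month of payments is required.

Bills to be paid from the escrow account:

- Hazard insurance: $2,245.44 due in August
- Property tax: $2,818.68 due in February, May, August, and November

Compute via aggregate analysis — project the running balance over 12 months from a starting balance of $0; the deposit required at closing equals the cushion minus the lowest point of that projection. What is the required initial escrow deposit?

$2,810.76

Cushion = 1 × $1,126.68 = $1,126.68
Trial balance (start $0, +$1,126.68 each month, − disbursements):
  Jun: +$1,126.68 → $1,126.68
  Jul: +$1,126.68 → $2,253.36
  Aug: +$1,126.68 − $5,064.12 → -$1,684.08
  Sep: +$1,126.68 → -$557.40
  Oct: +$1,126.68 → $569.28
  Nov: +$1,126.68 − $2,818.68 → -$1,122.72
  Dec: +$1,126.68 → $3.96
  Jan: +$1,126.68 → $1,130.64
  Feb: +$1,126.68 − $2,818.68 → -$561.36
  Mar: +$1,126.68 → $565.32
  Apr: +$1,126.68 → $1,692.00
  May: +$1,126.68 − $2,818.68 → $0.00
Lowest trial balance = -$1,684.08 (Aug)
Initial deposit = cushion − low point = $1,126.68 − (-$1,684.08) = $2,810.76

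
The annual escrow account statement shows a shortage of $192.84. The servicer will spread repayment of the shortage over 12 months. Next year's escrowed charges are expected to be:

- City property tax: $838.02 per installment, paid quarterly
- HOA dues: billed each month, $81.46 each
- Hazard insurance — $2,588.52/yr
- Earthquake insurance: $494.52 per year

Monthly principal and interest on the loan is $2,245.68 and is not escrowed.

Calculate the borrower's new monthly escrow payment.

City property tax: $838.02 × 4 = $3,352.08/yr
HOA dues: $81.46 × 12 = $977.52/yr
Hazard insurance: $2,588.52/yr
Earthquake insurance: $494.52/yr
Yearly total = $3,352.08 + $977.52 + $2,588.52 + $494.52 = $7,412.64
Monthly escrow = $7,412.64 ÷ 12 = $617.72
Shortage spread = $192.84 ÷ 12 = $16.07/mo
New monthly escrow = $617.72 + $16.07 = $633.79

$633.79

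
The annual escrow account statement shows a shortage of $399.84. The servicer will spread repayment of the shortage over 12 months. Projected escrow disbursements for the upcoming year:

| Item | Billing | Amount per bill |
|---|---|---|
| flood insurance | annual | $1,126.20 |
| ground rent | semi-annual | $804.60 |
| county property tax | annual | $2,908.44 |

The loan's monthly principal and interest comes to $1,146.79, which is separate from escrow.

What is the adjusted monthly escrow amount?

$503.64

Flood insurance — $1,126.20
Ground rent — $804.60 × 2 = $1,609.20
County property tax — $2,908.44
Total annual escrow = $5,643.84
Per month = $5,643.84 / 12 = $470.32
Shortage per month = $399.84 / 12 = $33.32
New monthly escrow = $470.32 + $33.32 = $503.64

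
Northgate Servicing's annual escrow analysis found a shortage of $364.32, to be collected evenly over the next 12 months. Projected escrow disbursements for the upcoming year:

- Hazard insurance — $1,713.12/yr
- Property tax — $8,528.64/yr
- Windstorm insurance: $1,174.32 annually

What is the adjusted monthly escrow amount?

Hazard insurance — $1,713.12 annually
Property tax — $8,528.64 annually
Windstorm insurance — $1,174.32 annually
Yearly total = $11,416.08
Base monthly escrow = $11,416.08 ÷ 12 = $951.34
Monthly shortage recovery: $364.32 / 12 = $30.36
Adjusted monthly = $951.34 + $30.36 = $981.70

$981.70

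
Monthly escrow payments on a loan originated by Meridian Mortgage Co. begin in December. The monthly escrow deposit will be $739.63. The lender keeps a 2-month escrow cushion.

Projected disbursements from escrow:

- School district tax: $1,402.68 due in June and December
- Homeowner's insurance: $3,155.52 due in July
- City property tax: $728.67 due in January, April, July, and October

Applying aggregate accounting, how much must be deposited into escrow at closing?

Cushion = 2 × $739.63 = $1,479.26
Trial balance (start $0, +$739.63 each month, − disbursements):
  Dec: +$739.63 − $1,402.68 → -$663.05
  Jan: +$739.63 − $728.67 → -$652.09
  Feb: +$739.63 → $87.54
  Mar: +$739.63 → $827.17
  Apr: +$739.63 − $728.67 → $838.13
  May: +$739.63 → $1,577.76
  Jun: +$739.63 − $1,402.68 → $914.71
  Jul: +$739.63 − $3,884.19 → -$2,229.85
  Aug: +$739.63 → -$1,490.22
  Sep: +$739.63 → -$750.59
  Oct: +$739.63 − $728.67 → -$739.63
  Nov: +$739.63 → $0.00
Lowest trial balance = -$2,229.85 (Jul)
Initial deposit = cushion − low point = $1,479.26 − (-$2,229.85) = $3,709.11

$3,709.11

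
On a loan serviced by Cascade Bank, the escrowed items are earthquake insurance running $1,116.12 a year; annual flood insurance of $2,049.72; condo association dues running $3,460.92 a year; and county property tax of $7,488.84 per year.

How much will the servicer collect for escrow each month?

Earthquake insurance — $1,116.12 annually
Flood insurance — $2,049.72 annually
Condo association dues — $3,460.92 annually
County property tax — $7,488.84 annually
Annual escrow total = $14,115.60
Monthly = $14,115.60 / 12 = $1,176.30

$1,176.30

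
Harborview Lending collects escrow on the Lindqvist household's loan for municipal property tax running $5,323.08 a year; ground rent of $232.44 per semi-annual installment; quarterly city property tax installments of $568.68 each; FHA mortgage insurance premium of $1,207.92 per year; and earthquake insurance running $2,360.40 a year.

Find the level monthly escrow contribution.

$969.25

Municipal property tax: $5,323.08 per year
Ground rent: $232.44 × 2 = $464.88 per year
City property tax: $568.68 × 4 = $2,274.72 per year
FHA mortgage insurance premium: $1,207.92 per year
Earthquake insurance: $2,360.40 per year
Total per year = $11,631.00
Per month = $11,631.00 ÷ 12 = $969.25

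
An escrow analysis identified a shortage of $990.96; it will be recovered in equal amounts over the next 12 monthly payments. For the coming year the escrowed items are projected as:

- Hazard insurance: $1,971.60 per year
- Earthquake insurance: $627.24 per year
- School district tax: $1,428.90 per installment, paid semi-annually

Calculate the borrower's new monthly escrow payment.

$537.30

Hazard insurance: $1,971.60/yr
Earthquake insurance: $627.24/yr
School district tax: $1,428.90 × 2 = $2,857.80/yr
Total annual escrow = $5,456.64
Monthly escrow = $5,456.64 / 12 = $454.72
Shortage per month = $990.96 ÷ 12 = $82.58
New monthly escrow = $454.72 + $82.58 = $537.30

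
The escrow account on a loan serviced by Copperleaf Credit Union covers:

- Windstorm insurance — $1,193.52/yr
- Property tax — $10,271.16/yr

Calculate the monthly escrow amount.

$955.39

Windstorm insurance — $1,193.52 per year
Property tax — $10,271.16 per year
Yearly total = $1,193.52 + $10,271.16 = $11,464.68
Per month = $11,464.68 ÷ 12 = $955.39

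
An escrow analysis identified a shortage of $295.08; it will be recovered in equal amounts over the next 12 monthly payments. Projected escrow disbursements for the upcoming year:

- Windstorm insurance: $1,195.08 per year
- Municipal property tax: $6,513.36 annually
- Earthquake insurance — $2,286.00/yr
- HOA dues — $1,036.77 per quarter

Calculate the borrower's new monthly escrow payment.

$1,203.05

Windstorm insurance — $1,195.08 per year
Municipal property tax — $6,513.36 per year
Earthquake insurance — $2,286.00 per year
HOA dues — $1,036.77 × 4 = $4,147.08 per year
Total annual escrow = $1,195.08 + $6,513.36 + $2,286.00 + $4,147.08 = $14,141.52
Base monthly escrow = $14,141.52 / 12 = $1,178.46
Shortage per month = $295.08 ÷ 12 = $24.59
Adjusted monthly = $1,178.46 + $24.59 = $1,203.05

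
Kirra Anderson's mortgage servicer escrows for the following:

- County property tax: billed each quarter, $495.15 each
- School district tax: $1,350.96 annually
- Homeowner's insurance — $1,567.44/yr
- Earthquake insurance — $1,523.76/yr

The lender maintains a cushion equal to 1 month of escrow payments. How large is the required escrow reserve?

$535.23

County property tax — $495.15 × 4 = $1,980.60
School district tax — $1,350.96
Homeowner's insurance — $1,567.44
Earthquake insurance — $1,523.76
Total per year = $1,980.60 + $1,350.96 + $1,567.44 + $1,523.76 = $6,422.76
Monthly escrow = $6,422.76 / 12 = $535.23
Required cushion = 1 × $535.23 = $535.23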